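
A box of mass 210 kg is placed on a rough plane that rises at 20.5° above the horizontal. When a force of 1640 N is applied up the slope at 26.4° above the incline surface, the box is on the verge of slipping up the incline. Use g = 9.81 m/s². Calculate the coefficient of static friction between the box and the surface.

μ ≈ 0.623

On the verge of sliding up the incline, friction is at its maximum μN and acts down the slope.
Perpendicular to incline: N = W cos 20.5° − P sin 26.4° = 1930 − 729.2 = 1200 N.
Along incline: P cos 26.4° − μN = W sin 20.5° → μ = −(W sin 20.5° − P cos 26.4°) / N = 0.6227.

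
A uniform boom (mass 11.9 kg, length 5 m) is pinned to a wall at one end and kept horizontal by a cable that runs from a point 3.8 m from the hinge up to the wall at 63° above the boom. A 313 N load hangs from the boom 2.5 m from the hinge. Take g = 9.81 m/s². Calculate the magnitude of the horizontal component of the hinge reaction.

H_x ≈ 144 N

Take torques about the hinge: T sin 63° · 3.8 = 11.9×9.81×2.5 + 313×2.5 = 1074.3 N·m.
So T = 1074.3 / (0.8910 × 3.8) = 317.31 N.
ΣF_x = 0: H_x = T cos 63° = 144.05 N.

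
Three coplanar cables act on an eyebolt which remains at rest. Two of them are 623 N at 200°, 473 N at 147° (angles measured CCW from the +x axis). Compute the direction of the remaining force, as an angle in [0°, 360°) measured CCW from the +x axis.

Sum the known components: ΣF_x = -982.1 N, ΣF_y = 44.54 N.
For equilibrium the remaining force must supply (−ΣF_x, −ΣF_y) = (982.1, -44.54) N.
Magnitude = √((982.1)² + (-44.54)²) = 983.1 N; direction = atan2(-44.54, 982.1) = 357.4°.

θ ≈ 357°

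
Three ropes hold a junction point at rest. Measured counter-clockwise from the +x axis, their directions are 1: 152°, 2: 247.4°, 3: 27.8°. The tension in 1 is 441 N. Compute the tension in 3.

T_3 ≈ 689 N

Resolve: ΣF_x = 441 cos 152° + T_2 cos 247.4° + T_3 cos 27.8° = 0.
        ΣF_y = 441 sin 152° + T_2 sin 247.4° + T_3 sin 27.8° = 0.
The known terms sum to (-389.4, 207) N, so -0.3843 T_2 + 0.8846 T_3 = 389.4 and -0.9232 T_2 + 0.4664 T_3 = -207.
Solving simultaneously: T_2 = 572.2 N, T_3 = 688.8 N.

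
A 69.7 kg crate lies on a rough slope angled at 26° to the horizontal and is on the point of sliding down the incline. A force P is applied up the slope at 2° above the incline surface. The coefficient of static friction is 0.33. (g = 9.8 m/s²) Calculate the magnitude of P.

On the verge of sliding down the incline, friction equals μN and acts up the slope.
Perpendicular: N + P sin 2° = W cos 26° = 613.9 N.
Along incline: P cos 2° + μN = W sin 26° with W sin 26° = 299.4 N.
Solving the pair for P and N: P = 98.03 N, N = 610.5 N (and f = μN = 201.5 N).

P ≈ 98 N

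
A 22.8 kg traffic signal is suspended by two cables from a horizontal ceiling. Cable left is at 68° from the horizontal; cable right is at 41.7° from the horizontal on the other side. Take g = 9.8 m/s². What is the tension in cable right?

T_right ≈ 88.9 N

Weight W = 22.8 × 9.8 = 223.4 N acts straight down.
Horizontal: T_left cos 68° = T_right cos 41.7°  →  T_left = 1.993 T_right.
Vertical: T_left sin 68° + T_right sin 41.7° = 223.4.
Substituting the horizontal relation into the vertical equation gives 2.513 T_right = 223.4, so T_right = 88.91 N.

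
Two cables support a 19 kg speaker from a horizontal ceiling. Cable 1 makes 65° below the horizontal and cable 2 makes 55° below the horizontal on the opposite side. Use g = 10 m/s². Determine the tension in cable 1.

T_1 ≈ 126 N

Weight W = 19 × 10 = 190 N acts straight down.
Horizontal: T_1 cos 65° = T_2 cos 55°  →  T_2 = 0.7368 T_1.
Vertical: T_1 sin 65° + T_2 sin 55° = 190.
Substituting the horizontal relation into the vertical equation gives 1.51 T_1 = 190, so T_1 = 125.8 N.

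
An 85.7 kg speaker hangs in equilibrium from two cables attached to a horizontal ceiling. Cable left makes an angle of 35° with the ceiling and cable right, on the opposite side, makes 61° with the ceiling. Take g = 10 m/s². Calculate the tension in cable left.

T_left ≈ 418 N

Weight W = 85.7 × 10 = 857 N acts straight down.
Horizontal: T_left cos 35° = T_right cos 61°  →  T_right = 1.69 T_left.
Vertical: T_left sin 35° + T_right sin 61° = 857.
Substituting the horizontal relation into the vertical equation gives 2.051 T_left = 857, so T_left = 417.8 N.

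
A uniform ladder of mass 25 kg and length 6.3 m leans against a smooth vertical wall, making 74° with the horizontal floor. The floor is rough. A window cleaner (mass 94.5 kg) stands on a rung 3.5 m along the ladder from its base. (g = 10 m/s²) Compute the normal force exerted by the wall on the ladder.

N_wall ≈ 186 N

Torques about the foot: N_wall · 6.3 sin 74° = 25×10×3.15 cos 74° + 94.5×10×3.5 cos 74° → N_wall = 186.38 N.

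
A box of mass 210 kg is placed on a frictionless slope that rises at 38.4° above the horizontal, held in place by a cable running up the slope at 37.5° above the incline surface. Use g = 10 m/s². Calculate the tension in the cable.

Take axes along and perpendicular to the incline. Weight components: W sin 38.4° = 1304 N down-slope, W cos 38.4° = 1646 N into the surface.
Along incline: T cos 37.5° = W sin 38.4° → T = 1644 N.
Perpendicular: N = W cos 38.4° − T sin 37.5° = 644.8 N.

T ≈ 1640 N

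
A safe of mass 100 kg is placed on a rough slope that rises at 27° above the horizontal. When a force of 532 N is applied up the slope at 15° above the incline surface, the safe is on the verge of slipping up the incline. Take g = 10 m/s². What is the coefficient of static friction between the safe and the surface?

μ ≈ 0.0795

On the verge of sliding up the incline, friction is at its maximum μN and acts down the slope.
Perpendicular to incline: N = W cos 27° − P sin 15° = 891 − 137.7 = 753.3 N.
Along incline: P cos 15° − μN = W sin 27° → μ = −(W sin 27° − P cos 15°) / N = 0.07949.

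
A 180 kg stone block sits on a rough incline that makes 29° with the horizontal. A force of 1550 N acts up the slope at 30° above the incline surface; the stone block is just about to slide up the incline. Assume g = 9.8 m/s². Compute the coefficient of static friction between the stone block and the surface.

On the verge of sliding up the incline, friction is at its maximum μN and acts down the slope.
Perpendicular to incline: N = W cos 29° − P sin 30° = 1543 − 775 = 767.8 N.
Along incline: P cos 30° − μN = W sin 29° → μ = −(W sin 29° − P cos 30°) / N = 0.6344.

μ ≈ 0.634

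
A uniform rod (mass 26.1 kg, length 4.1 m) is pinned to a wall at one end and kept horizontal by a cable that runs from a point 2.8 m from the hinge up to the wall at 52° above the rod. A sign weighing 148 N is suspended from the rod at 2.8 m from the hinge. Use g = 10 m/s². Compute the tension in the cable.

T ≈ 430 N

Take torques about the hinge: T sin 52° · 2.8 = 26.1×10×2.05 + 148×2.8 = 949.45 N·m.
So T = 949.45 / (0.7880 × 2.8) = 430.31 N.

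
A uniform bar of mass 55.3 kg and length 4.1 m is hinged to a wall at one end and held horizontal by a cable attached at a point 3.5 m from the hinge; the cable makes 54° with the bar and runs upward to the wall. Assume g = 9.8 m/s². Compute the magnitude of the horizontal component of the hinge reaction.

Take torques about the hinge: T sin 54° · 3.5 = 55.3×9.8×2.05 = 1111 N·m.
So T = 1111 / (0.8090 × 3.5) = 392.36 N.
ΣF_x = 0: H_x = T cos 54° = 230.62 N.

H_x ≈ 231 N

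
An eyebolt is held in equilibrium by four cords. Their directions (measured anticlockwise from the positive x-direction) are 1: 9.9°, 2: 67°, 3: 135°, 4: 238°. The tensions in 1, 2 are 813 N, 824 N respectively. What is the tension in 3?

T_3 ≈ 489 N

Resolve: ΣF_x = 813 cos 9.9° + 824 cos 67° + T_3 cos 135° + T_4 cos 238° = 0.
        ΣF_y = 813 sin 9.9° + 824 sin 67° + T_3 sin 135° + T_4 sin 238° = 0.
The known terms sum to (1123, 898.3) N, so -0.7071 T_3 − 0.5299 T_4 = -1123 and 0.7071 T_3 − 0.8480 T_4 = -898.3.
Solving simultaneously: T_3 = 488.7 N, T_4 = 1467 N.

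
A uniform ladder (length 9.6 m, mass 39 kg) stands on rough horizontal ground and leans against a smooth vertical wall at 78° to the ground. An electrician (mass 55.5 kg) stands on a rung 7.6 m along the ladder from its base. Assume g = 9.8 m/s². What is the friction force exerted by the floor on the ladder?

f ≈ 132 N

Torques about the foot: N_wall · 9.6 sin 78° = 39×9.8×4.8 cos 78° + 55.5×9.8×7.6 cos 78° → N_wall = 132.14 N.
ΣF_x = 0: f_floor = N_wall = 132.14 N.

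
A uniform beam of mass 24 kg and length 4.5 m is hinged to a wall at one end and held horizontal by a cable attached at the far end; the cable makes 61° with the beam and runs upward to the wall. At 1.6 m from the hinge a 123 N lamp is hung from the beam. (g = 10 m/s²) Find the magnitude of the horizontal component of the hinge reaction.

H_x ≈ 90.8 N

Take torques about the hinge: T sin 61° · 4.5 = 24×10×2.25 + 123×1.6 = 736.8 N·m.
So T = 736.8 / (0.8746 × 4.5) = 187.21 N.
ΣF_x = 0: H_x = T cos 61° = 90.759 N.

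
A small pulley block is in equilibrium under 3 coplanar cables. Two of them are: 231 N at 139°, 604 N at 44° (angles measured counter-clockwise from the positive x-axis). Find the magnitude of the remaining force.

Sum the known components: ΣF_x = 260.1 N, ΣF_y = 571.1 N.
For equilibrium the remaining force must supply (−ΣF_x, −ΣF_y) = (-260.1, -571.1) N.
Magnitude = √((-260.1)² + (-571.1)²) = 627.6 N; direction = atan2(-571.1, -260.1) = 245.5°.

F ≈ 628 N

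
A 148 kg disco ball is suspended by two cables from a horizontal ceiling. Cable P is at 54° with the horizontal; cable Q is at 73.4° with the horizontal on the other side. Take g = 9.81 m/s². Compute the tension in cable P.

T_P ≈ 522 N

Weight W = 148 × 9.81 = 1452 N acts straight down.
Horizontal: T_P cos 54° = T_Q cos 73.4°  →  T_Q = 2.057 T_P.
Vertical: T_P sin 54° + T_Q sin 73.4° = 1452.
Substituting the horizontal relation into the vertical equation gives 2.781 T_P = 1452, so T_P = 522.1 N.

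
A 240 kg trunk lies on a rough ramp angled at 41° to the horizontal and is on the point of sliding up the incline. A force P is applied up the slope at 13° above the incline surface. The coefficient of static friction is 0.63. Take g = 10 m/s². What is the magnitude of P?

P ≈ 2430 N

On the verge of sliding up the incline, friction equals μN and acts down the slope.
Perpendicular: N + P sin 13° = W cos 41° = 1811 N.
Along incline: P cos 13° = W sin 41° + μN  with W sin 41° = 1575 N.
Solving the pair for P and N: P = 2433 N, N = 1264 N (and f = μN = 796.3 N).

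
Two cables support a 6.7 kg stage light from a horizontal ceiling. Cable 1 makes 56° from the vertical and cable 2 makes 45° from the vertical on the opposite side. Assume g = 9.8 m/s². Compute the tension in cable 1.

T_1 ≈ 47.3 N

Angles from the horizontal: cable 1 is 90° − 56° = 34°, cable 2 is 90° − 45° = 45°.
Weight W = 6.7 × 9.8 = 65.66 N acts straight down.
Horizontal: T_1 cos 34° = T_2 cos 45°  →  T_2 = 1.172 T_1.
Vertical: T_1 sin 34° + T_2 sin 45° = 65.66.
Substituting the horizontal relation into the vertical equation gives 1.388 T_1 = 65.66, so T_1 = 47.3 N.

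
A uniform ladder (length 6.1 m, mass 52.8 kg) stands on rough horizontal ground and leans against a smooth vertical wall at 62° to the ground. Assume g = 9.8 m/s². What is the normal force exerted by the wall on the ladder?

N_wall ≈ 138 N

Torques about the foot: N_wall · 6.1 sin 62° = 52.8×9.8×3.05 cos 62° → N_wall = 137.56 N.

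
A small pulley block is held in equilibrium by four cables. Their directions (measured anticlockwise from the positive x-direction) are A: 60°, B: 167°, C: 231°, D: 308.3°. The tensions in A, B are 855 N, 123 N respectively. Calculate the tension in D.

T_D ≈ 250 N

Resolve: ΣF_x = 855 cos 60° + 123 cos 167° + T_C cos 231° + T_D cos 308.3° = 0.
        ΣF_y = 855 sin 60° + 123 sin 167° + T_C sin 231° + T_D sin 308.3° = 0.
The known terms sum to (307.7, 768.1) N, so -0.6293 T_C + 0.6198 T_D = -307.7 and -0.7771 T_C − 0.7848 T_D = -768.1.
Solving simultaneously: T_C = 735.5 N, T_D = 250.4 N.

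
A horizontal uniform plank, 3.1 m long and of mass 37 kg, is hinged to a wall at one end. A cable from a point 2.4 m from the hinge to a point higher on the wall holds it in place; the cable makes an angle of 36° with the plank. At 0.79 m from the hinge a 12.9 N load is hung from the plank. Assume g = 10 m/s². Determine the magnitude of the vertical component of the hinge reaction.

Take torques about the hinge: T sin 36° · 2.4 = 37×10×1.55 + 12.9×0.79 = 583.69 N·m.
So T = 583.69 / (0.5878 × 2.4) = 413.76 N.
ΣF_y = 0: H_y = (37×10 + 12.9) − T sin 36° = 382.9 − 243.2 = 139.7 N.

|H_y| ≈ 140 N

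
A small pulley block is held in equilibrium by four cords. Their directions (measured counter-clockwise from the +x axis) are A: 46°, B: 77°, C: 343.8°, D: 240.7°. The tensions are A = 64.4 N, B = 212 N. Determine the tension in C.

Resolve: ΣF_x = 64.4 cos 46° + 212 cos 77° + T_C cos 343.8° + T_D cos 240.7° = 0.
        ΣF_y = 64.4 sin 46° + 212 sin 77° + T_C sin 343.8° + T_D sin 240.7° = 0.
The known terms sum to (92.43, 252.9) N, so 0.9603 T_C − 0.4894 T_D = -92.43 and -0.2790 T_C − 0.8721 T_D = -252.9.
Solving simultaneously: T_C = 44.31 N, T_D = 275.8 N.

T_C ≈ 44.3 N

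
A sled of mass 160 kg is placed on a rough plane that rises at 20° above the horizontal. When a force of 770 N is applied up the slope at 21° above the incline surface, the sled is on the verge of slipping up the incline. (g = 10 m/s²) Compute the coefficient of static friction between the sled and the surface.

On the verge of sliding up the incline, friction is at its maximum μN and acts down the slope.
Perpendicular to incline: N = W cos 20° − P sin 21° = 1504 − 275.9 = 1228 N.
Along incline: P cos 21° − μN = W sin 20° → μ = −(W sin 20° − P cos 21°) / N = 0.1398.

μ ≈ 0.140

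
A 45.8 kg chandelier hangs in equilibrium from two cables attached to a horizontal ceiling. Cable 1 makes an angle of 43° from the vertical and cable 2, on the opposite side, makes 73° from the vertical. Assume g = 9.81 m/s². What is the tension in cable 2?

T_2 ≈ 341 N

Angles from the horizontal: cable 1 is 90° − 43° = 47°, cable 2 is 90° − 73° = 17°.
Weight W = 45.8 × 9.81 = 449.3 N acts straight down.
Horizontal: T_1 cos 47° = T_2 cos 17°  →  T_1 = 1.402 T_2.
Vertical: T_1 sin 47° + T_2 sin 17° = 449.3.
Substituting the horizontal relation into the vertical equation gives 1.318 T_2 = 449.3, so T_2 = 340.9 N.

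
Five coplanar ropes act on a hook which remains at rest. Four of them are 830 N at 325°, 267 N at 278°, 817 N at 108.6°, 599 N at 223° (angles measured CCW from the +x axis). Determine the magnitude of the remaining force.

F ≈ 375 N

Sum the known components: ΣF_x = 18.38 N, ΣF_y = -374.7 N.
For equilibrium the remaining force must supply (−ΣF_x, −ΣF_y) = (-18.38, 374.7) N.
Magnitude = √((-18.38)² + (374.7)²) = 375.1 N; direction = atan2(374.7, -18.38) = 92.8°.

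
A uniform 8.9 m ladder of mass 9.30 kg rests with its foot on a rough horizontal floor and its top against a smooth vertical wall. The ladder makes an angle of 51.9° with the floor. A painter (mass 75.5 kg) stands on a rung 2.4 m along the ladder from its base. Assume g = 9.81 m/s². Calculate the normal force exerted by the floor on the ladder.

ΣF_y = 0: N_floor = 9.30×9.81 + 75.5×9.81 = 831.89 N.

N_floor ≈ 832 N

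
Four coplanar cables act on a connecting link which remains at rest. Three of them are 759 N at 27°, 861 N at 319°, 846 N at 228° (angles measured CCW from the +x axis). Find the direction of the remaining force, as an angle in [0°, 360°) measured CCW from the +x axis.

θ ≈ 132°

Sum the known components: ΣF_x = 760 N, ΣF_y = -849 N.
For equilibrium the remaining force must supply (−ΣF_x, −ΣF_y) = (-760, 849) N.
Magnitude = √((-760)² + (849)²) = 1139 N; direction = atan2(849, -760) = 131.8°.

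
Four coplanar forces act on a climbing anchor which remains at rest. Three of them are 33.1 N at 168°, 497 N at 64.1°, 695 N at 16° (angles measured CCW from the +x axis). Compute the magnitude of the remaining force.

F ≈ 1070 N

Sum the known components: ΣF_x = 852.8 N, ΣF_y = 645.5 N.
For equilibrium the remaining force must supply (−ΣF_x, −ΣF_y) = (-852.8, -645.5) N.
Magnitude = √((-852.8)² + (-645.5)²) = 1070 N; direction = atan2(-645.5, -852.8) = 217.1°.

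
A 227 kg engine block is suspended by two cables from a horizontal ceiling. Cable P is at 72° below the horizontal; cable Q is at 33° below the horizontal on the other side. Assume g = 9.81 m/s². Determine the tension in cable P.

T_P ≈ 1930 N

Weight W = 227 × 9.81 = 2227 N acts straight down.
Horizontal: T_P cos 72° = T_Q cos 33°  →  T_Q = 0.3685 T_P.
Vertical: T_P sin 72° + T_Q sin 33° = 2227.
Substituting the horizontal relation into the vertical equation gives 1.152 T_P = 2227, so T_P = 1933 N.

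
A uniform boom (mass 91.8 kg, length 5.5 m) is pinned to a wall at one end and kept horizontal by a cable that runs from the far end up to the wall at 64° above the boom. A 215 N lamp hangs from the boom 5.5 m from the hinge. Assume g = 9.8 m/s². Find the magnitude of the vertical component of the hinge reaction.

|H_y| ≈ 450 N

Take torques about the hinge: T sin 64° · 5.5 = 91.8×9.8×2.75 + 215×5.5 = 3656.5 N·m.
So T = 3656.5 / (0.8988 × 5.5) = 739.68 N.
ΣF_y = 0: H_y = (91.8×9.8 + 215) − T sin 64° = 1114.6 − 664.82 = 449.82 N.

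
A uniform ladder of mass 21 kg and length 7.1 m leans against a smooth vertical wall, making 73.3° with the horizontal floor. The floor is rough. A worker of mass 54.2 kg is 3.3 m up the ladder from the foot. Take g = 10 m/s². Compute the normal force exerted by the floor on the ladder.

N_floor ≈ 752 N

ΣF_y = 0: N_floor = 21×10 + 54.2×10 = 752 N.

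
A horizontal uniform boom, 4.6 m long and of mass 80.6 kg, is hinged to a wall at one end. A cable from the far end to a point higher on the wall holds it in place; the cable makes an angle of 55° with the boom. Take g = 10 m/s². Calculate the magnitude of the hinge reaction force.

Take torques about the hinge: T sin 55° · 4.6 = 80.6×10×2.3 = 1853.8 N·m.
So T = 1853.8 / (0.8192 × 4.6) = 491.97 N.
ΣF_x = 0: H_x = T cos 55° = 282.18 N.
ΣF_y = 0: H_y = (80.6×10) − T sin 55° = 806 − 403 = 403 N.
|H| = √(H_x² + H_y²) = √((282.18)² + (403)²) = 491.97 N.

|H| ≈ 492 N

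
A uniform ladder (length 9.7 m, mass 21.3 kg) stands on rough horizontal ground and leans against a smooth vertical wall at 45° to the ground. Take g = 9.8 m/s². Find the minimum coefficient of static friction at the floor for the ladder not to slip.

ΣF_y = 0: N_floor = 21.3×9.8 = 208.74 N.
Torques about the foot: N_wall · 9.7 sin 45° = 21.3×9.8×4.85 cos 45° → N_wall = 104.37 N.
ΣF_x = 0: f_floor = N_wall = 104.37 N.
μ_min = f_floor / N_floor = 104.37 / 208.74 = 0.5.

μ_min ≈ 0.500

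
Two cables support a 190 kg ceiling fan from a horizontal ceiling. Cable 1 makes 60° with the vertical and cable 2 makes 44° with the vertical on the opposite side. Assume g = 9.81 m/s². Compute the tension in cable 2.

Angles from the horizontal: cable 1 is 90° − 60° = 30°, cable 2 is 90° − 44° = 46°.
Weight W = 190 × 9.81 = 1864 N acts straight down.
Horizontal: T_1 cos 30° = T_2 cos 46°  →  T_1 = 0.8021 T_2.
Vertical: T_1 sin 30° + T_2 sin 46° = 1864.
Substituting the horizontal relation into the vertical equation gives 1.12 T_2 = 1864, so T_2 = 1664 N.

T_2 ≈ 1660 N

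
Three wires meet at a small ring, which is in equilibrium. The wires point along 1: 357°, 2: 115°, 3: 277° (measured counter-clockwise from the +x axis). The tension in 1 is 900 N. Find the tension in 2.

T_2 ≈ 2870 N

Resolve: ΣF_x = 900 cos 357° + T_2 cos 115° + T_3 cos 277° = 0.
        ΣF_y = 900 sin 357° + T_2 sin 115° + T_3 sin 277° = 0.
The known terms sum to (898.8, -47.1) N, so -0.4226 T_2 + 0.1219 T_3 = -898.8 and 0.9063 T_2 − 0.9925 T_3 = 47.1.
Solving simultaneously: T_2 = 2868 N, T_3 = 2572 N.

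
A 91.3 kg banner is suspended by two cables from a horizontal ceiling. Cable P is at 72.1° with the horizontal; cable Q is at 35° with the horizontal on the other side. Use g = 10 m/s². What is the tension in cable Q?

T_Q ≈ 294 N

Weight W = 91.3 × 10 = 913 N acts straight down.
Horizontal: T_P cos 72.1° = T_Q cos 35°  →  T_P = 2.665 T_Q.
Vertical: T_P sin 72.1° + T_Q sin 35° = 913.
Substituting the horizontal relation into the vertical equation gives 3.11 T_Q = 913, so T_Q = 293.6 N.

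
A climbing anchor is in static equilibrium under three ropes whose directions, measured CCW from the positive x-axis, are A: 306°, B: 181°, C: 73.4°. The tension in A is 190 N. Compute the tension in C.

Resolve: ΣF_x = 190 cos 306° + T_B cos 181° + T_C cos 73.4° = 0.
        ΣF_y = 190 sin 306° + T_B sin 181° + T_C sin 73.4° = 0.
The known terms sum to (111.7, -153.7) N, so -0.9998 T_B + 0.2857 T_C = -111.7 and -0.0175 T_B + 0.9583 T_C = 153.7.
Solving simultaneously: T_B = 158.4 N, T_C = 163.3 N.

T_C ≈ 163 N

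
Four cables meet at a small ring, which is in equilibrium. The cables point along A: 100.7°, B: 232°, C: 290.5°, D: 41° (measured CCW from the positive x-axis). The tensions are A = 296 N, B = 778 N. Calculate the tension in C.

Resolve: ΣF_x = 296 cos 100.7° + 778 cos 232° + T_C cos 290.5° + T_D cos 41° = 0.
        ΣF_y = 296 sin 100.7° + 778 sin 232° + T_C sin 290.5° + T_D sin 41° = 0.
The known terms sum to (-533.9, -322.2) N, so 0.3502 T_C + 0.7547 T_D = 533.9 and -0.9367 T_C + 0.6561 T_D = 322.2.
Solving simultaneously: T_C = 114.4 N, T_D = 654.4 N.

T_C ≈ 114 N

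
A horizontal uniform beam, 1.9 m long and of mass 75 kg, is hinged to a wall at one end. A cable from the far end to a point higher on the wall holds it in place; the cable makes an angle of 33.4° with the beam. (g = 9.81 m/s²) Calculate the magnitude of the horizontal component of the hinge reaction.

Take torques about the hinge: T sin 33.4° · 1.9 = 75×9.81×0.95 = 698.96 N·m.
So T = 698.96 / (0.5505 × 1.9) = 668.28 N.
ΣF_x = 0: H_x = T cos 33.4° = 557.91 N.

H_x ≈ 558 N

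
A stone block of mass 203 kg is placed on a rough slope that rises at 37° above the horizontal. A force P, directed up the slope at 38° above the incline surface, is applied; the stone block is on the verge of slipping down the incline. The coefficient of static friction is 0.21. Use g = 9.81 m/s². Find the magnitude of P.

P ≈ 1310 N

On the verge of sliding down the incline, friction equals μN and acts up the slope.
Perpendicular: N + P sin 38° = W cos 37° = 1590 N.
Along incline: P cos 38° + μN = W sin 37° with W sin 37° = 1198 N.
Solving the pair for P and N: P = 1312 N, N = 782.5 N (and f = μN = 164.3 N).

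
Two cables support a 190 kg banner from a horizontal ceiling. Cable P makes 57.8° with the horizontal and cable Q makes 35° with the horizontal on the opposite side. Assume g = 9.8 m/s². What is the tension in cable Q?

Weight W = 190 × 9.8 = 1862 N acts straight down.
Horizontal: T_P cos 57.8° = T_Q cos 35°  →  T_P = 1.537 T_Q.
Vertical: T_P sin 57.8° + T_Q sin 35° = 1862.
Substituting the horizontal relation into the vertical equation gives 1.874 T_Q = 1862, so T_Q = 993.4 N.

T_Q ≈ 993 N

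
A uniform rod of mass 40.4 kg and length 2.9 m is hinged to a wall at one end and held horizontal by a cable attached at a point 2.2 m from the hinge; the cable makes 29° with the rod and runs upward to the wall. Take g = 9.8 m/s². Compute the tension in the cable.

Take torques about the hinge: T sin 29° · 2.2 = 40.4×9.8×1.45 = 574.08 N·m.
So T = 574.08 / (0.4848 × 2.2) = 538.25 N.

T ≈ 538 N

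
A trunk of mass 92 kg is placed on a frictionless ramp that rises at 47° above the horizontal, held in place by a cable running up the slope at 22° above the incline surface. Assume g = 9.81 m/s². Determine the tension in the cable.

Take axes along and perpendicular to the incline. Weight components: W sin 47° = 660.1 N down-slope, W cos 47° = 615.5 N into the surface.
Along incline: T cos 22° = W sin 47° → T = 711.9 N.
Perpendicular: N = W cos 47° − T sin 22° = 348.8 N.

T ≈ 712 N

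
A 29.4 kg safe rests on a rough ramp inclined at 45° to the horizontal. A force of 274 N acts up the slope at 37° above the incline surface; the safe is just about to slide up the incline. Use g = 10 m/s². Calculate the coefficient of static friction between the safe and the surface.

μ ≈ 0.254

On the verge of sliding up the incline, friction is at its maximum μN and acts down the slope.
Perpendicular to incline: N = W cos 45° − P sin 37° = 207.9 − 164.9 = 42.99 N.
Along incline: P cos 37° − μN = W sin 45° → μ = −(W sin 45° − P cos 37°) / N = 0.2544.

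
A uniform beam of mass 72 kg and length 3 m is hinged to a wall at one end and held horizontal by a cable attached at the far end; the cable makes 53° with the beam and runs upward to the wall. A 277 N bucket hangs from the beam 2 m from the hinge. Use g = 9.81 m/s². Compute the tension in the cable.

Take torques about the hinge: T sin 53° · 3 = 72×9.81×1.5 + 277×2 = 1613.5 N·m.
So T = 1613.5 / (0.7986 × 3) = 673.43 N.

T ≈ 673 N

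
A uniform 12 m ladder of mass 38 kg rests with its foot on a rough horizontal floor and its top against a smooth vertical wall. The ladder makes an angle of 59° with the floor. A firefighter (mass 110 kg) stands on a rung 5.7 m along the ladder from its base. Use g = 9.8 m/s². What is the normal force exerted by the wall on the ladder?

Torques about the foot: N_wall · 12 sin 59° = 38×9.8×6 cos 59° + 110×9.8×5.7 cos 59° → N_wall = 419.55 N.

N_wall ≈ 420 N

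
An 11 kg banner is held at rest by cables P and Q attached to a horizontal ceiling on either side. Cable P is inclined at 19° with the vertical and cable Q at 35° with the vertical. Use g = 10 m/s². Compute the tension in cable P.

T_P ≈ 78 N

Angles from the horizontal: cable P is 90° − 19° = 71°, cable Q is 90° − 35° = 55°.
Weight W = 11 × 10 = 110 N acts straight down.
Horizontal: T_P cos 71° = T_Q cos 55°  →  T_Q = 0.5676 T_P.
Vertical: T_P sin 71° + T_Q sin 55° = 110.
Substituting the horizontal relation into the vertical equation gives 1.41 T_P = 110, so T_P = 77.99 N.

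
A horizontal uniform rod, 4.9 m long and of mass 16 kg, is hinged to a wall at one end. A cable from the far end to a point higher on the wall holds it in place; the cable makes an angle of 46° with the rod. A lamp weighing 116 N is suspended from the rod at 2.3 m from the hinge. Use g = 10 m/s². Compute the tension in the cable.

T ≈ 187 N

Take torques about the hinge: T sin 46° · 4.9 = 16×10×2.45 + 116×2.3 = 658.8 N·m.
So T = 658.8 / (0.7193 × 4.9) = 186.91 N.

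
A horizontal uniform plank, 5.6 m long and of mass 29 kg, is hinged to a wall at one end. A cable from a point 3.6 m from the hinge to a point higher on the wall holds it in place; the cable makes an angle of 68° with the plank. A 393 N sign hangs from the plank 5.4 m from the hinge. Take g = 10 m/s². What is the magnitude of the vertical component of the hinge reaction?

Take torques about the hinge: T sin 68° · 3.6 = 29×10×2.8 + 393×5.4 = 2934.2 N·m.
So T = 2934.2 / (0.9272 × 3.6) = 879.07 N.
ΣF_y = 0: H_y = (29×10 + 393) − T sin 68° = 683 − 815.06 = -132.06 N.

|H_y| ≈ 132 N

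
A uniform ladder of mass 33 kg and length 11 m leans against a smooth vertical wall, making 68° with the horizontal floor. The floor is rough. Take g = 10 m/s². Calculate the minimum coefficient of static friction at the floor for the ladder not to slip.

ΣF_y = 0: N_floor = 33×10 = 330 N.
Torques about the foot: N_wall · 11 sin 68° = 33×10×5.5 cos 68° → N_wall = 66.664 N.
ΣF_x = 0: f_floor = N_wall = 66.664 N.
μ_min = f_floor / N_floor = 66.664 / 330 = 0.202.

μ_min ≈ 0.202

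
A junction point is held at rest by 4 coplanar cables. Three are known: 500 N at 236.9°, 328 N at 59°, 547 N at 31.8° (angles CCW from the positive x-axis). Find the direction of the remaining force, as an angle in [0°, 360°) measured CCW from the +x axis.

Sum the known components: ΣF_x = 360.8 N, ΣF_y = 150.5 N.
For equilibrium the remaining force must supply (−ΣF_x, −ΣF_y) = (-360.8, -150.5) N.
Magnitude = √((-360.8)² + (-150.5)²) = 390.9 N; direction = atan2(-150.5, -360.8) = 202.6°.

θ ≈ 203°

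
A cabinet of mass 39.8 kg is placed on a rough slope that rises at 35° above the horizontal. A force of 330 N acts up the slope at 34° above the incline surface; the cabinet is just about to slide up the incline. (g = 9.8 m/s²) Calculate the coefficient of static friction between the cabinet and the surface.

μ ≈ 0.369

On the verge of sliding up the incline, friction is at its maximum μN and acts down the slope.
Perpendicular to incline: N = W cos 35° − P sin 34° = 319.5 − 184.5 = 135 N.
Along incline: P cos 34° − μN = W sin 35° → μ = −(W sin 35° − P cos 34°) / N = 0.3695.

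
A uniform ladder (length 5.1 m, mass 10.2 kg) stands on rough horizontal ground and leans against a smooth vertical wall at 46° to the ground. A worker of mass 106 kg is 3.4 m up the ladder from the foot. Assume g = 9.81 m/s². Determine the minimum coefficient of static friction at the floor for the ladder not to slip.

μ_min ≈ 0.630

ΣF_y = 0: N_floor = 10.2×9.81 + 106×9.81 = 1139.9 N.
Torques about the foot: N_wall · 5.1 sin 46° = 10.2×9.81×2.55 cos 46° + 106×9.81×3.4 cos 46° → N_wall = 717.77 N.
ΣF_x = 0: f_floor = N_wall = 717.77 N.
μ_min = f_floor / N_floor = 717.77 / 1139.9 = 0.6297.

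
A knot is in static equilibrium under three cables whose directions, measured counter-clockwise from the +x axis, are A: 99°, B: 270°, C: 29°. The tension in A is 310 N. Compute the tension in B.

T_B ≈ 333 N

Resolve: ΣF_x = 310 cos 99° + T_B cos 270° + T_C cos 29° = 0.
        ΣF_y = 310 sin 99° + T_B sin 270° + T_C sin 29° = 0.
The known terms sum to (-48.49, 306.2) N, so 0.0000 T_B + 0.8746 T_C = 48.49 and -1.0000 T_B + 0.4848 T_C = -306.2.
Solving simultaneously: T_B = 333.1 N, T_C = 55.45 N.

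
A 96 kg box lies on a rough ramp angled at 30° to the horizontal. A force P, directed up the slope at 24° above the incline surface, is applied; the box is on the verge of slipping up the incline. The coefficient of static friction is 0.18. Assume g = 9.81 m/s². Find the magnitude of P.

P ≈ 626 N

On the verge of sliding up the incline, friction equals μN and acts down the slope.
Perpendicular: N + P sin 24° = W cos 30° = 815.6 N.
Along incline: P cos 24° = W sin 30° + μN  with W sin 30° = 470.9 N.
Solving the pair for P and N: P = 626 N, N = 561 N (and f = μN = 101 N).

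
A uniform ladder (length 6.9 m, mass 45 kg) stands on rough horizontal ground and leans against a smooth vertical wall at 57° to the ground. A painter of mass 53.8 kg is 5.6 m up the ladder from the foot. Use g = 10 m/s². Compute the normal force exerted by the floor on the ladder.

ΣF_y = 0: N_floor = 45×10 + 53.8×10 = 988 N.

N_floor ≈ 988 N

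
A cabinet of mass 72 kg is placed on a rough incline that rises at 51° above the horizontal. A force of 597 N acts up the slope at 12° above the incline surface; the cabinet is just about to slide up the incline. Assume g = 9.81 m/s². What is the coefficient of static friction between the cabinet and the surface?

On the verge of sliding up the incline, friction is at its maximum μN and acts down the slope.
Perpendicular to incline: N = W cos 51° − P sin 12° = 444.5 − 124.1 = 320.4 N.
Along incline: P cos 12° − μN = W sin 51° → μ = −(W sin 51° − P cos 12°) / N = 0.1094.

μ ≈ 0.109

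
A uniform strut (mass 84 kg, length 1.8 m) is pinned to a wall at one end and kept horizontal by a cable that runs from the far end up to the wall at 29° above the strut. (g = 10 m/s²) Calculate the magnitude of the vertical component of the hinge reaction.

|H_y| ≈ 420 N

Take torques about the hinge: T sin 29° · 1.8 = 84×10×0.9 = 756 N·m.
So T = 756 / (0.4848 × 1.8) = 866.32 N.
ΣF_y = 0: H_y = (84×10) − T sin 29° = 840 − 420 = 420 N.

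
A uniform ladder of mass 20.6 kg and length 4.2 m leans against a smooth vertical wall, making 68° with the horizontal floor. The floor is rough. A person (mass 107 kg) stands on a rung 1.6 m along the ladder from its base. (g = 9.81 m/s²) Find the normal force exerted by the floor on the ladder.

N_floor ≈ 1250 N

ΣF_y = 0: N_floor = 20.6×9.81 + 107×9.81 = 1251.8 N.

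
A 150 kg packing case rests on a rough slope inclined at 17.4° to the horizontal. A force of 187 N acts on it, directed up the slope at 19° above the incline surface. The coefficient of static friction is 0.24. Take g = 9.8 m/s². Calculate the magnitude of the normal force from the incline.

Axes along / perpendicular to the incline. W sin 17.4° = 439.6 N down-slope; W cos 17.4° = 1403 N into the surface.
Perpendicular: N = W cos 17.4° − P sin 19° = 1403 − 60.88 = 1342 N.
Along incline: P cos 19° + f = W sin 17.4° (friction acts up-slope) → f = 439.6 − 176.8 = 262.8 N.
|f| = 262.8 N ≤ μN = 322 N, so the packing case is indeed static.

N ≈ 1340 N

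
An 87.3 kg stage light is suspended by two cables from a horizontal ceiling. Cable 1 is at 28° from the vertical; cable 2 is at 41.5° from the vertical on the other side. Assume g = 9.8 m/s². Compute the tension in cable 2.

Angles from the horizontal: cable 1 is 90° − 28° = 62°, cable 2 is 90° − 41.5° = 48.5°.
Weight W = 87.3 × 9.8 = 855.5 N acts straight down.
Horizontal: T_1 cos 62° = T_2 cos 48.5°  →  T_1 = 1.411 T_2.
Vertical: T_1 sin 62° + T_2 sin 48.5° = 855.5.
Substituting the horizontal relation into the vertical equation gives 1.995 T_2 = 855.5, so T_2 = 428.8 N.

T_2 ≈ 429 N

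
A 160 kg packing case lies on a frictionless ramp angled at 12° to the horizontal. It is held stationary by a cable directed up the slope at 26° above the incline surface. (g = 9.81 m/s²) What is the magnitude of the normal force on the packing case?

Take axes along and perpendicular to the incline. Weight components: W sin 12° = 326.3 N down-slope, W cos 12° = 1535 N into the surface.
Along incline: T cos 26° = W sin 12° → T = 363.1 N.
Perpendicular: N = W cos 12° − T sin 26° = 1376 N.

N ≈ 1380 N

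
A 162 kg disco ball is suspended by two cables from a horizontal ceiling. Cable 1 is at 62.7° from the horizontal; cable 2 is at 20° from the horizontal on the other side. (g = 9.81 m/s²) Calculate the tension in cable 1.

Weight W = 162 × 9.81 = 1589 N acts straight down.
Horizontal: T_1 cos 62.7° = T_2 cos 20°  →  T_2 = 0.4881 T_1.
Vertical: T_1 sin 62.7° + T_2 sin 20° = 1589.
Substituting the horizontal relation into the vertical equation gives 1.056 T_1 = 1589, so T_1 = 1506 N.

T_1 ≈ 1510 N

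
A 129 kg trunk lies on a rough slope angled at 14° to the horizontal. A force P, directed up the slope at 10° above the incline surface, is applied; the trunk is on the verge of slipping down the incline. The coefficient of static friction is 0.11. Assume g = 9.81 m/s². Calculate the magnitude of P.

On the verge of sliding down the incline, friction equals μN and acts up the slope.
Perpendicular: N + P sin 10° = W cos 14° = 1228 N.
Along incline: P cos 10° + μN = W sin 14° with W sin 14° = 306.1 N.
Solving the pair for P and N: P = 177.2 N, N = 1197 N (and f = μN = 131.7 N).

P ≈ 177 N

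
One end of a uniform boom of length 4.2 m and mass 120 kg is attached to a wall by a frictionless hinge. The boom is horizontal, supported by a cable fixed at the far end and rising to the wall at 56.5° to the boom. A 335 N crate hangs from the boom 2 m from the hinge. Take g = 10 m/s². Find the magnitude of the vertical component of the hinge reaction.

Take torques about the hinge: T sin 56.5° · 4.2 = 120×10×2.1 + 335×2 = 3190 N·m.
So T = 3190 / (0.8339 × 4.2) = 910.82 N.
ΣF_y = 0: H_y = (120×10 + 335) − T sin 56.5° = 1535 − 759.52 = 775.48 N.

|H_y| ≈ 775 N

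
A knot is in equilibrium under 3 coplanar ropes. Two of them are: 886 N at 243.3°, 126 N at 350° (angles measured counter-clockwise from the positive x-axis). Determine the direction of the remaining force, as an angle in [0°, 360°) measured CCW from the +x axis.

θ ≈ 71.4°

Sum the known components: ΣF_x = -274 N, ΣF_y = -813.4 N.
For equilibrium the remaining force must supply (−ΣF_x, −ΣF_y) = (274, 813.4) N.
Magnitude = √((274)² + (813.4)²) = 858.3 N; direction = atan2(813.4, 274) = 71.4°.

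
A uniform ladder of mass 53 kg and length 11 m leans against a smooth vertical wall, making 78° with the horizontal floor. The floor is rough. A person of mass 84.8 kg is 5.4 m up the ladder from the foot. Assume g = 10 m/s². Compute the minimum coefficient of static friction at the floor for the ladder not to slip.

μ_min ≈ 0.105

ΣF_y = 0: N_floor = 53×10 + 84.8×10 = 1378 N.
Torques about the foot: N_wall · 11 sin 78° = 53×10×5.5 cos 78° + 84.8×10×5.4 cos 78° → N_wall = 144.81 N.
ΣF_x = 0: f_floor = N_wall = 144.81 N.
μ_min = f_floor / N_floor = 144.81 / 1378 = 0.1051.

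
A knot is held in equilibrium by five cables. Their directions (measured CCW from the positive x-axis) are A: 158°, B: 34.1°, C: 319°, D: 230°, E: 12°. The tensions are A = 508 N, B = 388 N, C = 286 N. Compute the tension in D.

T_D ≈ 328 N

Resolve: ΣF_x = 508 cos 158° + 388 cos 34.1° + 286 cos 319° + T_D cos 230° + T_E cos 12° = 0.
        ΣF_y = 508 sin 158° + 388 sin 34.1° + 286 sin 319° + T_D sin 230° + T_E sin 12° = 0.
The known terms sum to (66.12, 220.2) N, so -0.6428 T_D + 0.9781 T_E = -66.12 and -0.7660 T_D + 0.2079 T_E = -220.2.
Solving simultaneously: T_D = 327.5 N, T_E = 147.6 N.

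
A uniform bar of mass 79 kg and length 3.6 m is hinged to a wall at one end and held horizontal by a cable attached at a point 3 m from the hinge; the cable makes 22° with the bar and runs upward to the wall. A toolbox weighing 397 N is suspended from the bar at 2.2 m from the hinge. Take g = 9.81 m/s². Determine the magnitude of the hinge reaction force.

Take torques about the hinge: T sin 22° · 3 = 79×9.81×1.8 + 397×2.2 = 2268.4 N·m.
So T = 2268.4 / (0.3746 × 3) = 2018.5 N.
ΣF_x = 0: H_x = T cos 22° = 1871.5 N.
ΣF_y = 0: H_y = (79×9.81 + 397) − T sin 22° = 1172 − 756.13 = 415.86 N.
|H| = √(H_x² + H_y²) = √((1871.5)² + (415.86)²) = 1917.1 N.

|H| ≈ 1920 N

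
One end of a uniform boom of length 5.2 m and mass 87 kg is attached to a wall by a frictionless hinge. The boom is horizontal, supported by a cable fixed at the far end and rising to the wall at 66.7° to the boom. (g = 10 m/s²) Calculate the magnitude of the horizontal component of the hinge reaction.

Take torques about the hinge: T sin 66.7° · 5.2 = 87×10×2.6 = 2262 N·m.
So T = 2262 / (0.9184 × 5.2) = 473.63 N.
ΣF_x = 0: H_x = T cos 66.7° = 187.34 N.

H_x ≈ 187 N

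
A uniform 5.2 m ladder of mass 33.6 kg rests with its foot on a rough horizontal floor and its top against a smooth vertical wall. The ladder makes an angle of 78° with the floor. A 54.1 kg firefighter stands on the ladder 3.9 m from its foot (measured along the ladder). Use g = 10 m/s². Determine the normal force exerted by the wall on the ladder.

Torques about the foot: N_wall · 5.2 sin 78° = 33.6×10×2.6 cos 78° + 54.1×10×3.9 cos 78° → N_wall = 121.95 N.

N_wall ≈ 122 N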